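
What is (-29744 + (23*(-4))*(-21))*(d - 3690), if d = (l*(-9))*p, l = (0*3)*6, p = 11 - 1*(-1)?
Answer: 102626280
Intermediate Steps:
p = 12 (p = 11 + 1 = 12)
l = 0 (l = 0*6 = 0)
d = 0 (d = (0*(-9))*12 = 0*12 = 0)
(-29744 + (23*(-4))*(-21))*(d - 3690) = (-29744 + (23*(-4))*(-21))*(0 - 3690) = (-29744 - 92*(-21))*(-3690) = (-29744 + 1932)*(-3690) = -27812*(-3690) = 102626280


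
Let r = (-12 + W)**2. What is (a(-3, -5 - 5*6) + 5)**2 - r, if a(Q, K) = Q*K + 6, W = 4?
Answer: 13392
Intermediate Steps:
a(Q, K) = 6 + K*Q (a(Q, K) = K*Q + 6 = 6 + K*Q)
r = 64 (r = (-12 + 4)**2 = (-8)**2 = 64)
(a(-3, -5 - 5*6) + 5)**2 - r = ((6 + (-5 - 5*6)*(-3)) + 5)**2 - 1*64 = ((6 + (-5 - 30)*(-3)) + 5)**2 - 64 = ((6 - 35*(-3)) + 5)**2 - 64 = ((6 + 105) + 5)**2 - 64 = (111 + 5)**2 - 64 = 116**2 - 64 = 13456 - 64 = 13392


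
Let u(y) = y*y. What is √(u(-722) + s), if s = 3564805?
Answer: √4086089 ≈ 2021.4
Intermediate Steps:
u(y) = y²
√(u(-722) + s) = √((-722)² + 3564805) = √(521284 + 3564805) = √4086089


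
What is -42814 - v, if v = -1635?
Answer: -41179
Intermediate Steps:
-42814 - v = -42814 - 1*(-1635) = -42814 + 1635 = -41179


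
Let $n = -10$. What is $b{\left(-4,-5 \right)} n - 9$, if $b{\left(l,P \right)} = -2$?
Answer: $11$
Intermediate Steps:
$b{\left(-4,-5 \right)} n - 9 = \left(-2\right) \left(-10\right) - 9 = 20 - 9 = 11$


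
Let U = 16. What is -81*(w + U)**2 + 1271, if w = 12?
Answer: -62233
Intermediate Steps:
-81*(w + U)**2 + 1271 = -81*(12 + 16)**2 + 1271 = -81*28**2 + 1271 = -81*784 + 1271 = -63504 + 1271 = -62233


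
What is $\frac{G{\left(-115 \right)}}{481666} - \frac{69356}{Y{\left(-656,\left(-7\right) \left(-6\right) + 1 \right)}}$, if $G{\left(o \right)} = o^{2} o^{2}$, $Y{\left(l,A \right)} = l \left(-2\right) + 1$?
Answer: $\frac{8532091023}{27496846} \approx 310.29$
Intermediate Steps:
$Y{\left(l,A \right)} = 1 - 2 l$ ($Y{\left(l,A \right)} = - 2 l + 1 = 1 - 2 l$)
$G{\left(o \right)} = o^{4}$
$\frac{G{\left(-115 \right)}}{481666} - \frac{69356}{Y{\left(-656,\left(-7\right) \left(-6\right) + 1 \right)}} = \frac{\left(-115\right)^{4}}{481666} - \frac{69356}{1 - -1312} = 174900625 \cdot \frac{1}{481666} - \frac{69356}{1 + 1312} = \frac{7604375}{20942} - \frac{69356}{1313} = \frac{8532091023}{27496846}$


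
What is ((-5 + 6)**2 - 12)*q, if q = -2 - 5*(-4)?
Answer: -198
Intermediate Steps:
q = 18 (q = -2 + 20 = 18)
((-5 + 6)**2 - 12)*q = ((-5 + 6)**2 - 12)*18 = (1**2 - 12)*18 = (1 - 12)*18 = -11*18 = -198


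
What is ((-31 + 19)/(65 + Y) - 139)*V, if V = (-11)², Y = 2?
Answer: -1128325/67 ≈ -16841.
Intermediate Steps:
V = 121
((-31 + 19)/(65 + Y) - 139)*V = ((-31 + 19)/(65 + 2) - 139)*121 = (-12/67 - 139)*121 = -9325/67*121 = -1128325/67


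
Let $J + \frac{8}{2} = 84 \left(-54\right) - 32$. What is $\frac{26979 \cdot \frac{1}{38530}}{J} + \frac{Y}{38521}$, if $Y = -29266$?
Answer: $- \frac{1718837744873}{2261942334120} \approx -0.75989$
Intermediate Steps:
$J = -4572$ ($J = -4 + \left(84 \left(-54\right) - 32\right) = -4 - 4568 = -4572$)
$\frac{26979 \cdot \frac{1}{38530}}{J} + \frac{Y}{38521} = \frac{26979 \cdot \frac{1}{38530}}{-4572} - \frac{29266}{38521} = 26979 \cdot \frac{1}{38530} \left(- \frac{1}{4572}\right) - \frac{29266}{38521} = \frac{26979}{38530} \left(- \frac{1}{4572}\right) - \frac{29266}{38521} = - \frac{8993}{58719720} - \frac{29266}{38521} = - \frac{1718837744873}{2261942334120}$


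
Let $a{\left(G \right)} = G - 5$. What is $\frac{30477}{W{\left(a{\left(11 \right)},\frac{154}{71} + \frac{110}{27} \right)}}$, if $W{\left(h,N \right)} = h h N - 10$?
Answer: $\frac{6491601}{45742} \approx 141.92$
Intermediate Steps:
$a{\left(G \right)} = -5 + G$ ($a{\left(G \right)} = G - 5 = -5 + G$)
$W{\left(h,N \right)} = -10 + N h^{2}$ ($W{\left(h,N \right)} = h^{2} N - 10 = N h^{2} - 10 = -10 + N h^{2}$)
$\frac{30477}{W{\left(a{\left(11 \right)},\frac{154}{71} + \frac{110}{27} \right)}} = \frac{30477}{-10 + \left(\frac{154}{71} + \frac{110}{27}\right) \left(-5 + 11\right)^{2}} = \frac{30477}{-10 + \left(154 \cdot \frac{1}{71} + 110 \cdot \frac{1}{27}\right) 6^{2}} = \frac{30477}{-10 + \left(\frac{154}{71} + \frac{110}{27}\right) 36} = \frac{30477}{-10 + \frac{11968}{1917} \cdot 36} = \frac{30477}{-10 + \frac{47872}{213}} = \frac{30477}{\frac{45742}{213}} = 30477 \cdot \frac{213}{45742} = \frac{6491601}{45742}$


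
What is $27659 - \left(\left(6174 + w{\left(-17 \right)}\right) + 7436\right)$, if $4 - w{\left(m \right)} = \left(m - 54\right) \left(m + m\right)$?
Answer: $16459$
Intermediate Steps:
$w{\left(m \right)} = 4 - 2 m \left(-54 + m\right)$ ($w{\left(m \right)} = 4 - \left(m - 54\right) \left(m + m\right) = 4 - \left(-54 + m\right) 2 m = 4 - 2 m \left(-54 + m\right)$)
$27659 - \left(\left(6174 + w{\left(-17 \right)}\right) + 7436\right) = 27659 - \left(\left(6174 + \left(4 - 2 \left(-17\right)^{2} + 108 \left(-17\right)\right)\right) + 7436\right) = 27659 - \left(\left(6174 - 2410\right) + 7436\right) = 27659 - \left(3764 + 7436\right) = 27659 - 11200 = 16459$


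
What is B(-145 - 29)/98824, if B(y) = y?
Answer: -87/49412 ≈ -0.0017607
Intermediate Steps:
B(-145 - 29)/98824 = (-145 - 29)/98824 = -174*1/98824 = -87/49412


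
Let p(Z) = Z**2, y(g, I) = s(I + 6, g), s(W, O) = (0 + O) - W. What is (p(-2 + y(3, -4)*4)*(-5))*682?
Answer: -13640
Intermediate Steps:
s(W, O) = O - W
y(g, I) = -6 + g - I (y(g, I) = g - (I + 6) = g - (6 + I) = g + (-6 - I) = -6 + g - I)
(p(-2 + y(3, -4)*4)*(-5))*682 = ((-2 + (-6 + 3 - 1*(-4))*4)**2*(-5))*682 = ((-2 + (-6 + 3 + 4)*4)**2*(-5))*682 = ((-2 + 1*4)**2*(-5))*682 = ((-2 + 4)**2*(-5))*682 = (2**2*(-5))*682 = (4*(-5))*682 = -20*682 = -13640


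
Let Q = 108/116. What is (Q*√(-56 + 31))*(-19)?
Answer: -2565*I/29 ≈ -88.448*I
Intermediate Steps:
Q = 27/29 (Q = 108*(1/116) = 27/29 ≈ 0.93103)
(Q*√(-56 + 31))*(-19) = (27*√(-56 + 31)/29)*(-19) = (27*√(-25)/29)*(-19) = (27*(5*I)/29)*(-19) = (135*I/29)*(-19) = -2565*I/29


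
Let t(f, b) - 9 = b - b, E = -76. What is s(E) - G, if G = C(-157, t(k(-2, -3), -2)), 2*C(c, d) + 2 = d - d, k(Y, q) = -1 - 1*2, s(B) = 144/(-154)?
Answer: 5/77 ≈ 0.064935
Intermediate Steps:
s(B) = -72/77 (s(B) = 144*(-1/154) = -72/77)
k(Y, q) = -3 (k(Y, q) = -1 - 2 = -3)
t(f, b) = 9 (t(f, b) = 9 + (b - b) = 9 + 0 = 9)
C(c, d) = -1 (C(c, d) = -1 + (d - d)/2 = -1 + (½)*0 = -1 + 0 = -1)
G = -1
s(E) - G = -72/77 - 1*(-1) = -72/77 + 1 = 5/77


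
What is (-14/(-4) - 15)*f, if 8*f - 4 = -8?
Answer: 23/4 ≈ 5.7500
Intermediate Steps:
f = -½ (f = ½ + (⅛)*(-8) = ½ - 1 = -½ ≈ -0.50000)
(-14/(-4) - 15)*f = (-14/(-4) - 15)*(-½) = (-14*(-¼) - 15)*(-½) = (7/2 - 15)*(-½) = -23/2*(-½) = 23/4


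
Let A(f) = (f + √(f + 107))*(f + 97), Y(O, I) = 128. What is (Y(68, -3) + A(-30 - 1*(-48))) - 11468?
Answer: -9270 + 575*√5 ≈ -7984.3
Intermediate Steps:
A(f) = (97 + f)*(f + √(107 + f)) (A(f) = (f + √(107 + f))*(97 + f) = (97 + f)*(f + √(107 + f)))
(Y(68, -3) + A(-30 - 1*(-48))) - 11468 = (128 + ((-30 - 1*(-48))² + 97*(-30 - 1*(-48)) + 97*√(107 + (-30 - 1*(-48))) + (-30 - 1*(-48))*√(107 + (-30 - 1*(-48))))) - 11468 = (128 + ((-30 + 48)² + 97*(-30 + 48) + 97*√(107 + (-30 + 48)) + (-30 + 48)*√(107 + (-30 + 48)))) - 11468 = (128 + (18² + 97*18 + 97*√(107 + 18) + 18*√(107 + 18))) - 11468 = (128 + (324 + 1746 + 97*√125 + 18*√125)) - 11468 = (128 + (324 + 1746 + 97*(5*√5) + 18*(5*√5))) - 11468 = (128 + (324 + 1746 + 485*√5 + 90*√5)) - 11468 = (128 + (2070 + 575*√5)) - 11468 = (2198 + 575*√5) - 11468 = -9270 + 575*√5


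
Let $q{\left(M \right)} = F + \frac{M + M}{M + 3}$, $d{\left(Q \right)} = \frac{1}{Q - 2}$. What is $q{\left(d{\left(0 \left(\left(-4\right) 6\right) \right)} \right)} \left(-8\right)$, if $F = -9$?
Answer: $\frac{376}{5} \approx 75.2$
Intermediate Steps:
$d{\left(Q \right)} = \frac{1}{-2 + Q}$
$q{\left(M \right)} = -9 + \frac{2 M}{3 + M}$ ($q{\left(M \right)} = -9 + \frac{M + M}{M + 3} = -9 + \frac{2 M}{3 + M}$)
$q{\left(d{\left(0 \left(\left(-4\right) 6\right) \right)} \right)} \left(-8\right) = \frac{-27 - \frac{7}{-2 + 0 \left(\left(-4\right) 6\right)}}{3 + \frac{1}{-2 + 0 \left(\left(-4\right) 6\right)}} \left(-8\right) = \frac{-27 - \frac{7}{-2 + 0 \left(-24\right)}}{3 + \frac{1}{-2 + 0 \left(-24\right)}} \left(-8\right) = \frac{-27 - \frac{7}{-2 + 0}}{3 + \frac{1}{-2 + 0}} \left(-8\right) = \frac{-27 - \frac{7}{-2}}{3 + \frac{1}{-2}} \left(-8\right) = \frac{-27 - - \frac{7}{2}}{3 - \frac{1}{2}} \left(-8\right) = \frac{-27 + \frac{7}{2}}{\frac{5}{2}} \left(-8\right) = \frac{2}{5} \left(- \frac{47}{2}\right) \left(-8\right) = \left(- \frac{47}{5}\right) \left(-8\right) = \frac{376}{5}$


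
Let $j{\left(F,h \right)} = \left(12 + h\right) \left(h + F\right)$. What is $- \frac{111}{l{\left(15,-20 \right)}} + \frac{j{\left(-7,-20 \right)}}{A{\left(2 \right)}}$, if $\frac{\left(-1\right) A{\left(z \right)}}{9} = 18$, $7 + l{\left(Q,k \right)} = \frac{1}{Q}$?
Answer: $\frac{4579}{312} \approx 14.676$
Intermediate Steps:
$l{\left(Q,k \right)} = -7 + \frac{1}{Q}$
$j{\left(F,h \right)} = \left(12 + h\right) \left(F + h\right)$
$A{\left(z \right)} = -162$ ($A{\left(z \right)} = \left(-9\right) 18 = -162$)
$- \frac{111}{l{\left(15,-20 \right)}} + \frac{j{\left(-7,-20 \right)}}{A{\left(2 \right)}} = - \frac{111}{-7 + \frac{1}{15}} + \frac{\left(-20\right)^{2} + 12 \left(-7\right) + 12 \left(-20\right) - -140}{-162} = - \frac{111}{-7 + \frac{1}{15}} + \left(400 - 84 - 240 + 140\right) \left(- \frac{1}{162}\right) = - \frac{111}{- \frac{104}{15}} + 216 \left(- \frac{1}{162}\right) = \left(-111\right) \left(- \frac{15}{104}\right) - \frac{4}{3} = \frac{1665}{104} - \frac{4}{3} = \frac{4579}{312}$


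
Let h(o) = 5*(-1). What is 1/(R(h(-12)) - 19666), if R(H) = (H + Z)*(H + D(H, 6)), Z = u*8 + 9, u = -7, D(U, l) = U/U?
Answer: -1/19458 ≈ -5.1393e-5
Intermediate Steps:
h(o) = -5
D(U, l) = 1
Z = -47 (Z = -7*8 + 9 = -56 + 9 = -47)
R(H) = (1 + H)*(-47 + H) (R(H) = (H - 47)*(H + 1) = (-47 + H)*(1 + H) = (1 + H)*(-47 + H))
1/(R(h(-12)) - 19666) = 1/((-47 + (-5)² - 46*(-5)) - 19666) = 1/((-47 + 25 + 230) - 19666) = 1/(208 - 19666) = 1/(-19458) = -1/19458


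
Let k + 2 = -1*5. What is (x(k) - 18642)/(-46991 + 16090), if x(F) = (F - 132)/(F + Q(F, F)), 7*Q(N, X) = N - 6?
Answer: 1154831/1915862 ≈ 0.60277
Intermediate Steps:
Q(N, X) = -6/7 + N/7 (Q(N, X) = (N - 6)/7 = (-6 + N)/7 = -6/7 + N/7)
k = -7 (k = -2 - 1*5 = -2 - 5 = -7)
x(F) = (-132 + F)/(-6/7 + 8*F/7) (x(F) = (F - 132)/(F + (-6/7 + F/7)) = (-132 + F)/(-6/7 + 8*F/7))
(x(k) - 18642)/(-46991 + 16090) = (7*(-132 - 7)/(2*(-3 + 4*(-7))) - 18642)/(-46991 + 16090) = ((7/2)*(-139)/(-3 - 28) - 18642)/(-30901) = ((7/2)*(-139)/(-31) - 18642)*(-1/30901) = ((7/2)*(-1/31)*(-139) - 18642)*(-1/30901) = (973/62 - 18642)*(-1/30901) = -1154831/62*(-1/30901) = 1154831/1915862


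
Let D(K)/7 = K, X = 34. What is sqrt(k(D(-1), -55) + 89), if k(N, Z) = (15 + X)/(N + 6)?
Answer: 2*sqrt(10) ≈ 6.3246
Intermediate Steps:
D(K) = 7*K
k(N, Z) = 49/(6 + N) (k(N, Z) = (15 + 34)/(N + 6) = 49/(6 + N))
sqrt(k(D(-1), -55) + 89) = sqrt(49/(6 + 7*(-1)) + 89) = sqrt(49/(6 - 7) + 89) = sqrt(49/(-1) + 89) = sqrt(49*(-1) + 89) = sqrt(-49 + 89) = sqrt(40) = 2*sqrt(10)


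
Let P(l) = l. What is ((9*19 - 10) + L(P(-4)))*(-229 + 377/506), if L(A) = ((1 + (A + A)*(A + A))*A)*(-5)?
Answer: -168741117/506 ≈ -3.3348e+5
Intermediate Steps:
L(A) = -5*A*(1 + 4*A²) (L(A) = ((1 + (2*A)*(2*A))*A)*(-5) = ((1 + 4*A²)*A)*(-5) = (A*(1 + 4*A²))*(-5) = -5*A*(1 + 4*A²))
((9*19 - 10) + L(P(-4)))*(-229 + 377/506) = ((9*19 - 10) + (-20*(-4)³ - 5*(-4)))*(-229 + 377/506) = ((171 - 10) + (-20*(-64) + 20))*(-229 + 377*(1/506)) = (161 + (1280 + 20))*(-229 + 377/506) = (161 + 1300)*(-115497/506) = 1461*(-115497/506) = -168741117/506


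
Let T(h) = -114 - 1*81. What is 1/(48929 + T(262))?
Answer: 1/48734 ≈ 2.0520e-5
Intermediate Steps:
T(h) = -195 (T(h) = -114 - 81 = -195)
1/(48929 + T(262)) = 1/(48929 - 195) = 1/48734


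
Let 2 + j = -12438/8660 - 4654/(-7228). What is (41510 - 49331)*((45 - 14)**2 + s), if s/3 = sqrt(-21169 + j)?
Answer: -7515981 - 23463*I*sqrt(1917357198071030)/300935 ≈ -7.516e+6 - 3.414e+6*I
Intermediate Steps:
j = -840323/300935 (j = -2 + (-12438/8660 - 4654/(-7228)) = -2 + (-12438*1/8660 - 4654*(-1/7228)) = -2 + (-6219/4330 + 179/278) = -2 - 238453/300935 = -840323/300935 ≈ -2.7924)
s = 3*I*sqrt(1917357198071030)/300935 (s = 3*sqrt(-21169 - 840323/300935) = 3*sqrt(-6371333338/300935) = 3*(I*sqrt(1917357198071030)/300935) = 3*I*sqrt(1917357198071030)/300935 ≈ 436.52*I)
(41510 - 49331)*((45 - 14)**2 + s) = (41510 - 49331)*((45 - 14)**2 + 3*I*sqrt(1917357198071030)/300935) = -7821*(31**2 + 3*I*sqrt(1917357198071030)/300935) = -7821*(961 + 3*I*sqrt(1917357198071030)/300935) = -7515981 - 23463*I*sqrt(1917357198071030)/300935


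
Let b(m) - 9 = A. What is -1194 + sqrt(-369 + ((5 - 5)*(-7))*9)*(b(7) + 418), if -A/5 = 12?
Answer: -1194 + 1101*I*sqrt(41) ≈ -1194.0 + 7049.8*I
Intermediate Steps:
A = -60 (A = -5*12 = -60)
b(m) = -51 (b(m) = 9 - 60 = -51)
-1194 + sqrt(-369 + ((5 - 5)*(-7))*9)*(b(7) + 418) = -1194 + sqrt(-369 + ((5 - 5)*(-7))*9)*(-51 + 418) = -1194 + sqrt(-369 + (0*(-7))*9)*367 = -1194 + sqrt(-369 + 0*9)*367 = -1194 + sqrt(-369 + 0)*367 = -1194 + sqrt(-369)*367 = -1194 + (3*I*sqrt(41))*367 = -1194 + 1101*I*sqrt(41)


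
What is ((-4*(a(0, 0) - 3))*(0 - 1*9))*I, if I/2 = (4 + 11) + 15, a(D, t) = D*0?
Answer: -6480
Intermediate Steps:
a(D, t) = 0
I = 60 (I = 2*((4 + 11) + 15) = 2*(15 + 15) = 2*30 = 60)
((-4*(a(0, 0) - 3))*(0 - 1*9))*I = ((-4*(0 - 3))*(0 - 1*9))*60 = ((-4*(-3))*(0 - 9))*60 = (12*(-9))*60 = -108*60 = -6480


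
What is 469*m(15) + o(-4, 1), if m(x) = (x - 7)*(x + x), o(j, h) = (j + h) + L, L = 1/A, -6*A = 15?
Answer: 562783/5 ≈ 1.1256e+5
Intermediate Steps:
A = -5/2 (A = -⅙*15 = -5/2 ≈ -2.5000)
L = -⅖ (L = 1/(-5/2) = -⅖ ≈ -0.40000)
o(j, h) = -⅖ + h + j (o(j, h) = (j + h) - ⅖ = (h + j) - ⅖ = -⅖ + h + j)
m(x) = 2*x*(-7 + x) (m(x) = (-7 + x)*(2*x) = 2*x*(-7 + x))
469*m(15) + o(-4, 1) = 469*(2*15*(-7 + 15)) + (-⅖ + 1 - 4) = 469*(2*15*8) - 17/5 = 469*240 - 17/5 = 112560 - 17/5 = 562783/5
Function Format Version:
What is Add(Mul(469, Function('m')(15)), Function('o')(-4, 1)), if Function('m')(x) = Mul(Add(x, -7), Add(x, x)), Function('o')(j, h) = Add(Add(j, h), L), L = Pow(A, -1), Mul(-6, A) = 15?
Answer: Rational(562783, 5) ≈ 1.1256e+5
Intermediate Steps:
A = Rational(-5, 2) (A = Mul(Rational(-1, 6), 15) = Rational(-5, 2) ≈ -2.5000)
L = Rational(-2, 5) (L = Pow(Rational(-5, 2), -1) = Rational(-2, 5) ≈ -0.40000)
Function('o')(j, h) = Add(Rational(-2, 5), h, j) (Function('o')(j, h) = Add(Add(j, h), Rational(-2, 5)) = Add(Add(h, j), Rational(-2, 5)) = Add(Rational(-2, 5), h, j))
Function('m')(x) = Mul(2, x, Add(-7, x)) (Function('m')(x) = Mul(Add(-7, x), Mul(2, x)) = Mul(2, x, Add(-7, x)))
Add(Mul(469, Function('m')(15)), Function('o')(-4, 1)) = Add(Mul(469, Mul(2, 15, Add(-7, 15))), Add(Rational(-2, 5), 1, -4)) = Add(Mul(469, Mul(2, 15, 8)), Rational(-17, 5)) = Add(Mul(469, 240), Rational(-17, 5)) = Add(112560, Rational(-17, 5)) = Rational(562783, 5)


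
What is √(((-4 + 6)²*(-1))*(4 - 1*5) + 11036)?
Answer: 4*√690 ≈ 105.07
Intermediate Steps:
√(((-4 + 6)²*(-1))*(4 - 1*5) + 11036) = √((2²*(-1))*(4 - 5) + 11036) = √((4*(-1))*(-1) + 11036) = √(-4*(-1) + 11036) = √(4 + 11036) = √11040 = 4*√690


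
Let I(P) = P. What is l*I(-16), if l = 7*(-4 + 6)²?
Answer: -448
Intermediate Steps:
l = 28 (l = 7*2² = 7*4 = 28)
l*I(-16) = 28*(-16) = -448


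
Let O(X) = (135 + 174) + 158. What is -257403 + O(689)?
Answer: -256936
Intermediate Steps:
O(X) = 467 (O(X) = 309 + 158 = 467)
-257403 + O(689) = -257403 + 467 = -256936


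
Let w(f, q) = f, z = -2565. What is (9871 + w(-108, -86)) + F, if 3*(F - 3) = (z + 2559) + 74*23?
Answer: 30994/3 ≈ 10331.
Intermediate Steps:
F = 1705/3 (F = 3 + ((-2565 + 2559) + 74*23)/3 = 3 + (-6 + 1702)/3 = 3 + (1/3)*1696 = 3 + 1696/3 = 1705/3 ≈ 568.33)
(9871 + w(-108, -86)) + F = (9871 - 108) + 1705/3 = 9763 + 1705/3 = 30994/3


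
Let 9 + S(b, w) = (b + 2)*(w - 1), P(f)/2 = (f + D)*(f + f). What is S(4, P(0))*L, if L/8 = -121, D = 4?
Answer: 14520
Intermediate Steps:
P(f) = 4*f*(4 + f) (P(f) = 2*((f + 4)*(f + f)) = 2*((4 + f)*(2*f)) = 2*(2*f*(4 + f)) = 4*f*(4 + f))
L = -968 (L = 8*(-121) = -968)
S(b, w) = -9 + (-1 + w)*(2 + b) (S(b, w) = -9 + (b + 2)*(w - 1) = -9 + (2 + b)*(-1 + w) = -9 + (-1 + w)*(2 + b))
S(4, P(0))*L = (-11 - 1*4 + 2*(4*0*(4 + 0)) + 4*(4*0*(4 + 0)))*(-968) = (-11 - 4 + 2*(4*0*4) + 4*(4*0*4))*(-968) = (-11 - 4 + 2*0 + 4*0)*(-968) = (-11 - 4 + 0 + 0)*(-968) = -15*(-968) = 14520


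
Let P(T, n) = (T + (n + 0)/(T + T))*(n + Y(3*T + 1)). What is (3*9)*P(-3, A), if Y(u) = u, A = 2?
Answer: 540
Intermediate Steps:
P(T, n) = (T + n/(2*T))*(1 + n + 3*T) (P(T, n) = (T + (n + 0)/(T + T))*(n + (3*T + 1)) = (T + n/((2*T)))*(n + (1 + 3*T)) = (T + n*(1/(2*T)))*(1 + n + 3*T) = (T + n/(2*T))*(1 + n + 3*T))
(3*9)*P(-3, A) = (3*9)*((1/2)*(2**2 + 2*(1 + 3*(-3)) + 2*(-3)**2*(1 + 2 + 3*(-3)))/(-3)) = 27*((1/2)*(-1/3)*(4 + 2*(1 - 9) + 2*9*(1 + 2 - 9))) = 27*((1/2)*(-1/3)*(4 + 2*(-8) + 2*9*(-6))) = 27*((1/2)*(-1/3)*(4 - 16 - 108)) = 27*((1/2)*(-1/3)*(-120)) = 27*20 = 540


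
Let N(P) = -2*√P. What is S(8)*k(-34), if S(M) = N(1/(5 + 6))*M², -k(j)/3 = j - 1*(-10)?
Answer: -9216*√11/11 ≈ -2778.7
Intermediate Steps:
k(j) = -30 - 3*j (k(j) = -3*(j - 1*(-10)) = -3*(j + 10) = -3*(10 + j) = -30 - 3*j)
S(M) = -2*√11*M²/11 (S(M) = (-2/√(5 + 6))*M² = (-2*√11/11)*M² = -2*√11*M²/11)
S(8)*k(-34) = (-2/11*√11*8²)*(-30 - 3*(-34)) = (-2/11*√11*64)*(-30 + 102) = -128*√11/11*72 = -9216*√11/11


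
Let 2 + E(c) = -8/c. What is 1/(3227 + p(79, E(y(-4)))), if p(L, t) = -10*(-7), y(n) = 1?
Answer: 1/3297 ≈ 0.00030331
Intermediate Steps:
E(c) = -2 - 8/c
p(L, t) = 70
1/(3227 + p(79, E(y(-4)))) = 1/(3227 + 70) = 1/3297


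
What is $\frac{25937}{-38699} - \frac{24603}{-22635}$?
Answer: $\frac{121675834}{291983955} \approx 0.41672$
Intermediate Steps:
$\frac{25937}{-38699} - \frac{24603}{-22635} = 25937 \left(- \frac{1}{38699}\right) - - \frac{8201}{7545} = - \frac{25937}{38699} + \frac{8201}{7545} = \frac{121675834}{291983955}$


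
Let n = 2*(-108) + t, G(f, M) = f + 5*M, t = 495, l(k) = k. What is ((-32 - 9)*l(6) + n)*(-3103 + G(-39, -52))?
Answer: -112266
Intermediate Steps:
n = 279 (n = 2*(-108) + 495 = -216 + 495 = 279)
((-32 - 9)*l(6) + n)*(-3103 + G(-39, -52)) = ((-32 - 9)*6 + 279)*(-3103 + (-39 + 5*(-52))) = (-41*6 + 279)*(-3103 + (-39 - 260)) = (-246 + 279)*(-3103 - 299) = 33*(-3402) = -112266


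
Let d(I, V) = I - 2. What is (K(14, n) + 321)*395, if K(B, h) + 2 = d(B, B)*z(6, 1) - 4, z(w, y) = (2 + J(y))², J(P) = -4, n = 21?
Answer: 143385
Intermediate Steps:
d(I, V) = -2 + I
z(w, y) = 4 (z(w, y) = (2 - 4)² = (-2)² = 4)
K(B, h) = -14 + 4*B (K(B, h) = -2 + ((-2 + B)*4 - 4) = -2 + ((-8 + 4*B) - 4) = -2 + (-12 + 4*B) = -14 + 4*B)
(K(14, n) + 321)*395 = ((-14 + 4*14) + 321)*395 = ((-14 + 56) + 321)*395 = (42 + 321)*395 = 363*395 = 143385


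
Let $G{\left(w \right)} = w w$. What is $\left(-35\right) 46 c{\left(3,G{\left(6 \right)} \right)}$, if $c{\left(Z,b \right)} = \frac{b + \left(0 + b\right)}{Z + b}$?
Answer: $- \frac{38640}{13} \approx -2972.3$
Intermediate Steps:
$G{\left(w \right)} = w^{2}$
$c{\left(Z,b \right)} = \frac{2 b}{Z + b}$ ($c{\left(Z,b \right)} = \frac{b + b}{Z + b} = \frac{2 b}{Z + b}$)
$\left(-35\right) 46 c{\left(3,G{\left(6 \right)} \right)} = \left(-35\right) 46 \frac{2 \cdot 6^{2}}{3 + 6^{2}} = - 1610 \cdot 2 \cdot 36 \frac{1}{3 + 36} = - 1610 \cdot 2 \cdot 36 \cdot \frac{1}{39} = \left(-1610\right) \frac{24}{13} = - \frac{38640}{13}$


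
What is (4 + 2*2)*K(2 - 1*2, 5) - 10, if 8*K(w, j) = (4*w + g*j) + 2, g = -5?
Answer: -33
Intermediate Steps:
K(w, j) = 1/4 + w/2 - 5*j/8 (K(w, j) = ((4*w - 5*j) + 2)/8 = ((-5*j + 4*w) + 2)/8 = (2 - 5*j + 4*w)/8 = 1/4 + w/2 - 5*j/8)
(4 + 2*2)*K(2 - 1*2, 5) - 10 = (4 + 2*2)*(1/4 + (2 - 1*2)/2 - 5/8*5) - 10 = (4 + 4)*(1/4 + (2 - 2)/2 - 25/8) - 10 = 8*(1/4 + (1/2)*0 - 25/8) - 10 = 8*(1/4 + 0 - 25/8) - 10 = 8*(-23/8) - 10 = -23 - 10 = -33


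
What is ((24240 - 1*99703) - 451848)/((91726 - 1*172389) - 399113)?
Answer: 527311/479776 ≈ 1.0991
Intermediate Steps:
((24240 - 1*99703) - 451848)/((91726 - 1*172389) - 399113) = ((24240 - 99703) - 451848)/((91726 - 172389) - 399113) = (-75463 - 451848)/(-80663 - 399113) = -527311/(-479776) = -527311*(-1/479776) = 527311/479776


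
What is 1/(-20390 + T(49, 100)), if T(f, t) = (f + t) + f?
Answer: -1/20192 ≈ -4.9525e-5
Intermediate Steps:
T(f, t) = t + 2*f
1/(-20390 + T(49, 100)) = 1/(-20390 + (100 + 2*49)) = 1/(-20390 + (100 + 98)) = 1/(-20390 + 198) = 1/(-20192) = -1/20192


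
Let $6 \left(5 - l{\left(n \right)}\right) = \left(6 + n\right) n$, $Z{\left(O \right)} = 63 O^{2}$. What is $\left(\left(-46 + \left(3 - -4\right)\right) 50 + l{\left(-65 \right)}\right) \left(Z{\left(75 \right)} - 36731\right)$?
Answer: $- \frac{2462535110}{3} \approx -8.2084 \cdot 10^{8}$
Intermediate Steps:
$l{\left(n \right)} = 5 - \frac{n \left(6 + n\right)}{6}$ ($l{\left(n \right)} = 5 - \frac{\left(6 + n\right) n}{6} = 5 - \frac{n \left(6 + n\right)}{6}$)
$\left(\left(-46 + \left(3 - -4\right)\right) 50 + l{\left(-65 \right)}\right) \left(Z{\left(75 \right)} - 36731\right) = \left(\left(-46 + \left(3 - -4\right)\right) 50 - \left(-70 + \frac{4225}{6}\right)\right) \left(63 \cdot 75^{2} - 36731\right) = \left(\left(-46 + \left(3 + 4\right)\right) 50 + \left(5 + 65 - \frac{4225}{6}\right)\right) \left(63 \cdot 5625 - 36731\right) = \left(\left(-46 + 7\right) 50 + \left(5 + 65 - \frac{4225}{6}\right)\right) \left(354375 - 36731\right) = \left(\left(-39\right) 50 - \frac{3805}{6}\right) 317644 = \left(-1950 - \frac{3805}{6}\right) 317644 = \left(- \frac{15505}{6}\right) 317644 = - \frac{2462535110}{3}$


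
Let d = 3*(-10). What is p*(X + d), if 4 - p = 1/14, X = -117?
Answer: -1155/2 ≈ -577.50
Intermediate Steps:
p = 55/14 (p = 4 - 1/14 = 55/14 ≈ 3.9286)
d = -30
p*(X + d) = 55*(-117 - 30)/14 = (55/14)*(-147) = -1155/2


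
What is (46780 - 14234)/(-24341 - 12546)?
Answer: -32546/36887 ≈ -0.88232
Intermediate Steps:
(46780 - 14234)/(-24341 - 12546) = 32546/(-36887) = 32546*(-1/36887) = -32546/36887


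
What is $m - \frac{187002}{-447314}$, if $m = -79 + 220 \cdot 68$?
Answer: $\frac{3328333318}{223657} \approx 14881.0$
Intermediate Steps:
$m = 14881$ ($m = -79 + 14960 = 14881$)
$m - \frac{187002}{-447314} = 14881 - \frac{187002}{-447314} = 14881 - - \frac{93501}{223657} = 14881 + \frac{93501}{223657} = \frac{3328333318}{223657}$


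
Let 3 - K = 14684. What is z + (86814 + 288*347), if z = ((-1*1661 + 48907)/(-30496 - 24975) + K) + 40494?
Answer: 11791034927/55471 ≈ 2.1256e+5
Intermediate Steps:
K = -14681 (K = 3 - 1*14684 = 3 - 14684 = -14681)
z = 1431825677/55471 (z = ((-1*1661 + 48907)/(-30496 - 24975) - 14681) + 40494 = ((-1661 + 48907)/(-55471) - 14681) + 40494 = (47246*(-1/55471) - 14681) + 40494 = (-47246/55471 - 14681) + 40494 = -814416997/55471 + 40494 = 1431825677/55471 ≈ 25812.)
z + (86814 + 288*347) = 1431825677/55471 + (86814 + 288*347) = 1431825677/55471 + (86814 + 99936) = 1431825677/55471 + 186750 = 11791034927/55471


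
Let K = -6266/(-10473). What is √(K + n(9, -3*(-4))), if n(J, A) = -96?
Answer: I*√10464014166/10473 ≈ 9.7674*I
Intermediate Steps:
K = 6266/10473 (K = -6266*(-1/10473) = 6266/10473 ≈ 0.59830)
√(K + n(9, -3*(-4))) = √(6266/10473 - 96) = √(-999142/10473) = I*√10464014166/10473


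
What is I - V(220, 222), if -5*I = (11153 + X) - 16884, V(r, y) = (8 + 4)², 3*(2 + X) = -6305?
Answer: 21344/15 ≈ 1422.9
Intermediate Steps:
X = -6311/3 (X = -2 + (⅓)*(-6305) = -2 - 6305/3 = -6311/3 ≈ -2103.7)
V(r, y) = 144 (V(r, y) = 12² = 144)
I = 23504/15 (I = -((11153 - 6311/3) - 16884)/5 = -(27148/3 - 16884)/5 = -⅕*(-23504/3) = 23504/15 ≈ 1566.9)
I - V(220, 222) = 23504/15 - 1*144 = 23504/15 - 144 = 21344/15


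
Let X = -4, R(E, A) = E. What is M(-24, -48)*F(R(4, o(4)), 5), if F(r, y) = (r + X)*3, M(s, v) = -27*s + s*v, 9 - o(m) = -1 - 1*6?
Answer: 0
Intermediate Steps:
o(m) = 16 (o(m) = 9 - (-1 - 1*6) = 9 - (-1 - 6) = 9 - 1*(-7) = 9 + 7 = 16)
F(r, y) = -12 + 3*r (F(r, y) = (r - 4)*3 = (-4 + r)*3 = -12 + 3*r)
M(-24, -48)*F(R(4, o(4)), 5) = (-24*(-27 - 48))*(-12 + 3*4) = (-24*(-75))*(-12 + 12) = 1800*0 = 0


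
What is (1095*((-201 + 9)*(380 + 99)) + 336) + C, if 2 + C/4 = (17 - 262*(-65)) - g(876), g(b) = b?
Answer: -100639948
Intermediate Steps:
C = 64676 (C = -8 + 4*((17 - 262*(-65)) - 1*876) = -8 + 4*((17 + 17030) - 876) = -8 + 4*(17047 - 876) = -8 + 4*16171 = -8 + 64684 = 64676)
(1095*((-201 + 9)*(380 + 99)) + 336) + C = (1095*((-201 + 9)*(380 + 99)) + 336) + 64676 = (1095*(-192*479) + 336) + 64676 = (1095*(-91968) + 336) + 64676 = (-100704960 + 336) + 64676 = -100704624 + 64676 = -100639948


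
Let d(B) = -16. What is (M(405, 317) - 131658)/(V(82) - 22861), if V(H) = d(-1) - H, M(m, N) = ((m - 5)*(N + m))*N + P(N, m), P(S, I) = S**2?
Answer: -91518431/22959 ≈ -3986.2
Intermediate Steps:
M(m, N) = N**2 + N*(-5 + m)*(N + m) (M(m, N) = ((m - 5)*(N + m))*N + N**2 = ((-5 + m)*(N + m))*N + N**2 = N*(-5 + m)*(N + m) + N**2 = N**2 + N*(-5 + m)*(N + m))
V(H) = -16 - H
(M(405, 317) - 131658)/(V(82) - 22861) = (317*(405**2 - 5*405 - 4*317 + 317*405) - 131658)/((-16 - 1*82) - 22861) = (317*(164025 - 2025 - 1268 + 128385) - 131658)/((-16 - 82) - 22861) = (317*289117 - 131658)/(-98 - 22861) = (91650089 - 131658)/(-22959) = 91518431*(-1/22959) = -91518431/22959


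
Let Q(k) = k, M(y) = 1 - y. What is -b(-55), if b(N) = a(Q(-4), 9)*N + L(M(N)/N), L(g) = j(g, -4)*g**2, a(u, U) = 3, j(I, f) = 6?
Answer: 480309/3025 ≈ 158.78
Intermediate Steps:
L(g) = 6*g**2
b(N) = 3*N + 6*(1 - N)**2/N**2 (b(N) = 3*N + 6*((1 - N)/N)**2 = 3*N + 6*((1 - N)**2/N**2) = 3*N + 6*(1 - N)**2/N**2)
-b(-55) = -(3*(-55) + 6*(-1 - 55)**2/(-55)**2) = -(-165 + 6*(1/3025)*(-56)**2) = -(-165 + 6*(1/3025)*3136) = -(-165 + 18816/3025) = -1*(-480309/3025) = 480309/3025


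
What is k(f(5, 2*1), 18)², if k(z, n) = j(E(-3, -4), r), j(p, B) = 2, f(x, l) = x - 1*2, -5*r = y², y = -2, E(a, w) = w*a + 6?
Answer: 4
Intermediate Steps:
E(a, w) = 6 + a*w (E(a, w) = a*w + 6 = 6 + a*w)
r = -⅘ (r = -⅕*(-2)² = -⅕*4 = -⅘ ≈ -0.80000)
f(x, l) = -2 + x (f(x, l) = x - 2 = -2 + x)
k(z, n) = 2
k(f(5, 2*1), 18)² = 2² = 4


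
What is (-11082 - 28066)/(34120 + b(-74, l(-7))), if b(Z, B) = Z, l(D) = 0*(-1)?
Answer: -19574/17023 ≈ -1.1499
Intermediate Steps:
l(D) = 0
(-11082 - 28066)/(34120 + b(-74, l(-7))) = (-11082 - 28066)/(34120 - 74) = -39148/34046 = -39148*1/34046 = -19574/17023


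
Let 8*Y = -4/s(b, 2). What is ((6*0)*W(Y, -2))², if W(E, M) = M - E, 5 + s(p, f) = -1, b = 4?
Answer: 0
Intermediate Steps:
s(p, f) = -6 (s(p, f) = -5 - 1 = -6)
Y = 1/12 (Y = (-4/(-6))/8 = (-4*(-⅙))/8 = (⅛)*(⅔) = 1/12 ≈ 0.083333)
((6*0)*W(Y, -2))² = ((6*0)*(-2 - 1*1/12))² = (0*(-2 - 1/12))² = (0*(-25/12))² = 0² = 0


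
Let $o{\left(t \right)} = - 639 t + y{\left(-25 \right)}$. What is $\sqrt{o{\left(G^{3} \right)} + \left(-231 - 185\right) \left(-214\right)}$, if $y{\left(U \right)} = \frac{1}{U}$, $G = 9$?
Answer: $\frac{4 i \sqrt{588761}}{5} \approx 613.85 i$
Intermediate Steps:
$o{\left(t \right)} = - \frac{1}{25} - 639 t$ ($o{\left(t \right)} = - 639 t + \frac{1}{-25} = - 639 t - \frac{1}{25} = - \frac{1}{25} - 639 t$)
$\sqrt{o{\left(G^{3} \right)} + \left(-231 - 185\right) \left(-214\right)} = \sqrt{\left(- \frac{1}{25} - 639 \cdot 9^{3}\right) + \left(-231 - 185\right) \left(-214\right)} = \sqrt{\left(- \frac{1}{25} - 465831\right) - -89024} = \sqrt{\left(- \frac{1}{25} - 465831\right) + 89024} = \sqrt{- \frac{11645776}{25} + 89024} = \sqrt{- \frac{9420176}{25}} = \frac{4 i \sqrt{588761}}{5}$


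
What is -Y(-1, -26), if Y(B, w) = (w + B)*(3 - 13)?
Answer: -270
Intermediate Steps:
Y(B, w) = -10*B - 10*w (Y(B, w) = (B + w)*(-10) = -10*B - 10*w)
-Y(-1, -26) = -(-10*(-1) - 10*(-26)) = -(10 + 260) = -1*270 = -270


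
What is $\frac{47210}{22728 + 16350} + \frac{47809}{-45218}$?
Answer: $\frac{133230839}{883514502} \approx 0.1508$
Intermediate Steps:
$\frac{47210}{22728 + 16350} + \frac{47809}{-45218} = \frac{47210}{39078} + 47809 \left(- \frac{1}{45218}\right) = 47210 \cdot \frac{1}{39078} - \frac{47809}{45218} = \frac{23605}{19539} - \frac{47809}{45218} = \frac{133230839}{883514502}$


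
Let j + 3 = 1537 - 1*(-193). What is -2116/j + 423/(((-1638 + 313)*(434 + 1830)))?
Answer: -6348307321/5180654600 ≈ -1.2254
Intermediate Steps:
j = 1727 (j = -3 + (1537 - 1*(-193)) = -3 + (1537 + 193) = -3 + 1730 = 1727)
-2116/j + 423/(((-1638 + 313)*(434 + 1830))) = -2116/1727 + 423/(((-1638 + 313)*(434 + 1830))) = -2116*1/1727 + 423/((-1325*2264)) = -2116/1727 + 423/(-2999800) = -2116/1727 + 423*(-1/2999800) = -2116/1727 - 423/2999800 = -6348307321/5180654600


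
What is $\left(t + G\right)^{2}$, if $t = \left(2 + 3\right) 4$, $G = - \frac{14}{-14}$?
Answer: $441$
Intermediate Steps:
$G = 1$ ($G = \left(-14\right) \left(- \frac{1}{14}\right) = 1$)
$t = 20$ ($t = 5 \cdot 4 = 20$)
$\left(t + G\right)^{2} = \left(20 + 1\right)^{2} = 21^{2} = 441$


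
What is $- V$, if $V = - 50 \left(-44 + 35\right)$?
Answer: $-450$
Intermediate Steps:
$V = 450$ ($V = \left(-50\right) \left(-9\right) = 450$)
$- V = \left(-1\right) 450 = -450$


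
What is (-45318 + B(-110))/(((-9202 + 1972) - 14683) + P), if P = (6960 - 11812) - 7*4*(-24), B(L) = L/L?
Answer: 45317/26093 ≈ 1.7367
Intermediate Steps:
B(L) = 1
P = -4180 (P = -4852 - 28*(-24) = -4852 + 672 = -4180)
(-45318 + B(-110))/(((-9202 + 1972) - 14683) + P) = (-45318 + 1)/(((-9202 + 1972) - 14683) - 4180) = -45317/((-7230 - 14683) - 4180) = -45317/(-21913 - 4180) = -45317/(-26093) = -45317*(-1/26093) = 45317/26093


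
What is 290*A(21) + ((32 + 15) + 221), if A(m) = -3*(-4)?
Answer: 3748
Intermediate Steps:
A(m) = 12
290*A(21) + ((32 + 15) + 221) = 290*12 + ((32 + 15) + 221) = 3480 + (47 + 221) = 3480 + 268 = 3748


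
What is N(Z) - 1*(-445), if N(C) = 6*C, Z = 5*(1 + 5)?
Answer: 625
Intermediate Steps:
Z = 30 (Z = 5*6 = 30)
N(Z) - 1*(-445) = 6*30 - 1*(-445) = 180 + 445 = 625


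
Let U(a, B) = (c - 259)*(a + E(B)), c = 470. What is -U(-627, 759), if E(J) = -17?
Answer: 135884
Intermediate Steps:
U(a, B) = -3587 + 211*a (U(a, B) = (470 - 259)*(a - 17) = 211*(-17 + a) = -3587 + 211*a)
-U(-627, 759) = -(-3587 + 211*(-627)) = -(-3587 - 132297) = -1*(-135884) = 135884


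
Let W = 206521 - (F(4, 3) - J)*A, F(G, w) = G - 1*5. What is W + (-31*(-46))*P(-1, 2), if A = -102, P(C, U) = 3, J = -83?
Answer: 219163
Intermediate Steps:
F(G, w) = -5 + G (F(G, w) = G - 5 = -5 + G)
W = 214885 (W = 206521 - ((-5 + 4) - 1*(-83))*(-102) = 206521 - (-1 + 83)*(-102) = 206521 - 82*(-102) = 206521 - 1*(-8364) = 206521 + 8364 = 214885)
W + (-31*(-46))*P(-1, 2) = 214885 - 31*(-46)*3 = 214885 + 1426*3 = 214885 + 4278 = 219163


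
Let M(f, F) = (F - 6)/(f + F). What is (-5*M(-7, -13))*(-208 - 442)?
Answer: 6175/2 ≈ 3087.5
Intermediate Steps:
M(f, F) = (-6 + F)/(F + f)
(-5*M(-7, -13))*(-208 - 442) = (-5*(-6 - 13)/(-13 - 7))*(-208 - 442) = -5*(-19)/(-20)*(-650) = -(-1)*(-19)/4*(-650) = -5*19/20*(-650) = -19/4*(-650) = 6175/2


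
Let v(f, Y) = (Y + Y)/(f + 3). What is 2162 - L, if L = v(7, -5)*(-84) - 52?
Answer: 2130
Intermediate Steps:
v(f, Y) = 2*Y/(3 + f) (v(f, Y) = (2*Y)/(3 + f) = 2*Y/(3 + f))
L = 32 (L = (2*(-5)/(3 + 7))*(-84) - 52 = (2*(-5)/10)*(-84) - 52 = (2*(-5)*(⅒))*(-84) - 52 = -1*(-84) - 52 = 84 - 52 = 32)
2162 - L = 2162 - 1*32 = 2162 - 32 = 2130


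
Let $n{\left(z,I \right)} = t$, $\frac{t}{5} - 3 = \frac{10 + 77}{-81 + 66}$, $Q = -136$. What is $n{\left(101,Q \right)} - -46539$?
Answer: $46525$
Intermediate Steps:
$t = -14$ ($t = 15 + 5 \frac{10 + 77}{-81 + 66} = 15 + 5 \frac{87}{-15} = 15 + 5 \cdot 87 \left(- \frac{1}{15}\right) = 15 + 5 \left(- \frac{29}{5}\right) = 15 - 29 = -14$)
$n{\left(z,I \right)} = -14$
$n{\left(101,Q \right)} - -46539 = -14 - -46539 = -14 + 46539 = 46525$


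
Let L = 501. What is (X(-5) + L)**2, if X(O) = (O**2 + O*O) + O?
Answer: 298116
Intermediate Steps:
X(O) = O + 2*O**2 (X(O) = (O**2 + O**2) + O = 2*O**2 + O = O + 2*O**2)
(X(-5) + L)**2 = (-5*(1 + 2*(-5)) + 501)**2 = (-5*(1 - 10) + 501)**2 = (-5*(-9) + 501)**2 = (45 + 501)**2 = 546**2 = 298116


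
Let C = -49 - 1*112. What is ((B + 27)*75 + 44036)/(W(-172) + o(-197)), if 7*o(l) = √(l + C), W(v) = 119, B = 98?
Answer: 311439541/694247 - 373877*I*√358/694247 ≈ 448.6 - 10.19*I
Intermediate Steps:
C = -161 (C = -49 - 112 = -161)
o(l) = √(-161 + l)/7 (o(l) = √(l - 161)/7 = √(-161 + l)/7)
((B + 27)*75 + 44036)/(W(-172) + o(-197)) = ((98 + 27)*75 + 44036)/(119 + √(-161 - 197)/7) = (125*75 + 44036)/(119 + √(-358)/7) = (9375 + 44036)/(119 + (I*√358)/7) = 53411/(119 + I*√358/7)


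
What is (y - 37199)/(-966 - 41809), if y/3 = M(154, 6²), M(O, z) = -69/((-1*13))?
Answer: 96676/111215 ≈ 0.86927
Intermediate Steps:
M(O, z) = 69/13 (M(O, z) = -69/(-13) = -69*(-1/13) = 69/13)
y = 207/13 (y = 3*(69/13) = 207/13 ≈ 15.923)
(y - 37199)/(-966 - 41809) = (207/13 - 37199)/(-966 - 41809) = -483380/13/(-42775) = -483380/13*(-1/42775) = 96676/111215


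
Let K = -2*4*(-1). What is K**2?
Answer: 64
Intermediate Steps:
K = 8 (K = -8*(-1) = 8)
K**2 = 8**2 = 64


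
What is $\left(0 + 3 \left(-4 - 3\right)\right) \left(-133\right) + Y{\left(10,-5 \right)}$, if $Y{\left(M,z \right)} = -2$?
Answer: $2791$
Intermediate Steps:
$\left(0 + 3 \left(-4 - 3\right)\right) \left(-133\right) + Y{\left(10,-5 \right)} = \left(0 + 3 \left(-4 - 3\right)\right) \left(-133\right) - 2 = \left(0 + 3 \left(-7\right)\right) \left(-133\right) - 2 = \left(0 - 21\right) \left(-133\right) - 2 = \left(-21\right) \left(-133\right) - 2 = 2793 - 2 = 2791$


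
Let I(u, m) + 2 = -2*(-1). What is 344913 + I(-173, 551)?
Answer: 344913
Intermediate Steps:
I(u, m) = 0 (I(u, m) = -2 - 2*(-1) = -2 + 2 = 0)
344913 + I(-173, 551) = 344913 + 0 = 344913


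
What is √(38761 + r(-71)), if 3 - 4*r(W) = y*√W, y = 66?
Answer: √(155047 - 66*I*√71)/2 ≈ 196.88 - 0.35309*I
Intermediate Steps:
r(W) = ¾ - 33*√W/2
√(38761 + r(-71)) = √(38761 + (¾ - 33*I*√71/2)) = √(155047/4 - 33*I*√71/2)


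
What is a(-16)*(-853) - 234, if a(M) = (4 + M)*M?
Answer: -164010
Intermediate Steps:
a(M) = M*(4 + M)
a(-16)*(-853) - 234 = -16*(4 - 16)*(-853) - 234 = -16*(-12)*(-853) - 234 = 192*(-853) - 234 = -163776 - 234 = -164010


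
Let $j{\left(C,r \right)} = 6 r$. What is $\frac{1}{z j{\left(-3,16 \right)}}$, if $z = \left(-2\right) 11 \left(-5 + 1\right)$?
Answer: $\frac{1}{8448} \approx 0.00011837$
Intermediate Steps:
$z = 88$ ($z = \left(-22\right) \left(-4\right) = 88$)
$\frac{1}{z j{\left(-3,16 \right)}} = \frac{1}{88 \cdot 6 \cdot 16} = \frac{1}{88 \cdot 96} = \frac{1}{8448}$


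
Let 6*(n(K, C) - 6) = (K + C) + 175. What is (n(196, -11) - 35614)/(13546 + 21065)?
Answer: -35548/34611 ≈ -1.0271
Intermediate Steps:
n(K, C) = 211/6 + C/6 + K/6 (n(K, C) = 6 + ((K + C) + 175)/6 = 6 + ((C + K) + 175)/6 = 6 + (175 + C + K)/6 = 6 + (175/6 + C/6 + K/6) = 211/6 + C/6 + K/6)
(n(196, -11) - 35614)/(13546 + 21065) = ((211/6 + (⅙)*(-11) + (⅙)*196) - 35614)/(13546 + 21065) = ((211/6 - 11/6 + 98/3) - 35614)/34611 = (66 - 35614)*(1/34611) = -35548*1/34611 = -35548/34611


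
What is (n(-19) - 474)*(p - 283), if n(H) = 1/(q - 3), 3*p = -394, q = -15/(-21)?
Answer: 9435613/48 ≈ 1.9658e+5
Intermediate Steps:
q = 5/7 (q = -15*(-1/21) = 5/7 ≈ 0.71429)
p = -394/3 (p = (⅓)*(-394) = -394/3 ≈ -131.33)
n(H) = -7/16 (n(H) = 1/(5/7 - 3) = 1/(-16/7) = -7/16)
(n(-19) - 474)*(p - 283) = (-7/16 - 474)*(-394/3 - 283) = -7591/16*(-1243/3) = 9435613/48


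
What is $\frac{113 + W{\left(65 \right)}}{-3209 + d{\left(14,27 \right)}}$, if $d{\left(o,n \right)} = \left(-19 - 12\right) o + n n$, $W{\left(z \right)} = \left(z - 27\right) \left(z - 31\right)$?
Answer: $- \frac{1405}{2914} \approx -0.48215$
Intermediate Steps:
$W{\left(z \right)} = \left(-31 + z\right) \left(-27 + z\right)$ ($W{\left(z \right)} = \left(-27 + z\right) \left(-31 + z\right) = \left(-31 + z\right) \left(-27 + z\right)$)
$d{\left(o,n \right)} = n^{2} - 31 o$ ($d{\left(o,n \right)} = - 31 o + n^{2} = n^{2} - 31 o$)
$\frac{113 + W{\left(65 \right)}}{-3209 + d{\left(14,27 \right)}} = \frac{113 + \left(837 + 65^{2} - 3770\right)}{-3209 + \left(27^{2} - 434\right)} = \frac{113 + \left(837 + 4225 - 3770\right)}{-3209 + \left(729 - 434\right)} = \frac{113 + 1292}{-3209 + 295} = \frac{1405}{-2914} = 1405 \left(- \frac{1}{2914}\right) = - \frac{1405}{2914}$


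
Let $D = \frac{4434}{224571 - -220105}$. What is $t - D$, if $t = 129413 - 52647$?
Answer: $\frac{17067996691}{222338} \approx 76766.0$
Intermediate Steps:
$D = \frac{2217}{222338}$ ($D = \frac{4434}{224571 + 220105} = \frac{4434}{444676} = 4434 \cdot \frac{1}{444676} = \frac{2217}{222338} \approx 0.0099713$)
$t = 76766$ ($t = 129413 - 52647 = 76766$)
$t - D = 76766 - \frac{2217}{222338} = \frac{17067996691}{222338}$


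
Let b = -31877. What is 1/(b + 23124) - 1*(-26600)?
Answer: 232829799/8753 ≈ 26600.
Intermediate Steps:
1/(b + 23124) - 1*(-26600) = 1/(-31877 + 23124) - 1*(-26600) = 1/(-8753) + 26600 = -1/8753 + 26600 = 232829799/8753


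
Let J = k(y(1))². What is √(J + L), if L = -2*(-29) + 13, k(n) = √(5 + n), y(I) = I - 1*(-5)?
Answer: √82 ≈ 9.0554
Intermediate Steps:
y(I) = 5 + I (y(I) = I + 5 = 5 + I)
J = 11 (J = (√(5 + (5 + 1)))² = (√(5 + 6))² = (√11)² = 11)
L = 71 (L = 58 + 13 = 71)
√(J + L) = √(11 + 71) = √82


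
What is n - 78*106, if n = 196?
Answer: -8072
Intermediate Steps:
n - 78*106 = 196 - 78*106 = 196 - 8268 = -8072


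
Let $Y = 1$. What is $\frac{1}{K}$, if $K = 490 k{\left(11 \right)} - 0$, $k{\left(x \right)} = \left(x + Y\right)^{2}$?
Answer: $\frac{1}{70560} \approx 1.4172 \cdot 10^{-5}$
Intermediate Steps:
$k{\left(x \right)} = \left(1 + x\right)^{2}$ ($k{\left(x \right)} = \left(x + 1\right)^{2} = \left(1 + x\right)^{2}$)
$K = 70560$ ($K = 490 \left(1 + 11\right)^{2} - 0 = 490 \cdot 12^{2} + 0 = 490 \cdot 144 + 0 = 70560 + 0 = 70560$)
$\frac{1}{K} = \frac{1}{70560}$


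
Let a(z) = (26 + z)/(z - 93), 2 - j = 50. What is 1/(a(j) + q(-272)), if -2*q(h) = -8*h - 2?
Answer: -141/153245 ≈ -0.00092010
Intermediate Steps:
j = -48 (j = 2 - 1*50 = 2 - 50 = -48)
q(h) = 1 + 4*h (q(h) = -(-8*h - 2)/2 = -(-2 - 8*h)/2 = 1 + 4*h)
a(z) = (26 + z)/(-93 + z)
1/(a(j) + q(-272)) = 1/((26 - 48)/(-93 - 48) + (1 + 4*(-272))) = 1/(-22/(-141) + (1 - 1088)) = 1/(-1/141*(-22) - 1087) = 1/(22/141 - 1087) = 1/(-153245/141) = -141/153245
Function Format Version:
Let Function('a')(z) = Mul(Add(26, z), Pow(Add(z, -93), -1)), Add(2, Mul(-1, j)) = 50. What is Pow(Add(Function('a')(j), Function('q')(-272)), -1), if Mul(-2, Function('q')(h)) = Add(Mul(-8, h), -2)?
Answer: Rational(-141, 153245) ≈ -0.00092010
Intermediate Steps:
j = -48 (j = Add(2, Mul(-1, 50)) = Add(2, -50) = -48)
Function('q')(h) = Add(1, Mul(4, h)) (Function('q')(h) = Mul(Rational(-1, 2), Add(Mul(-8, h), -2)) = Mul(Rational(-1, 2), Add(-2, Mul(-8, h))) = Add(1, Mul(4, h)))
Function('a')(z) = Mul(Pow(Add(-93, z), -1), Add(26, z)) (Function('a')(z) = Mul(Add(26, z), Pow(Add(-93, z), -1)) = Mul(Pow(Add(-93, z), -1), Add(26, z)))
Pow(Add(Function('a')(j), Function('q')(-272)), -1) = Pow(Add(Mul(Pow(Add(-93, -48), -1), Add(26, -48)), Add(1, Mul(4, -272))), -1) = Pow(Add(Mul(Pow(-141, -1), -22), Add(1, -1088)), -1) = Pow(Add(Mul(Rational(-1, 141), -22), -1087), -1) = Pow(Add(Rational(22, 141), -1087), -1) = Pow(Rational(-153245, 141), -1) = Rational(-141, 153245)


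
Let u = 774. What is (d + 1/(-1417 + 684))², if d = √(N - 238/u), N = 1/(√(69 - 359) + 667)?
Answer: (-445179 + 733*√148393*√(-408668 - 3*I*√290))²/106482266950866849 ≈ -0.30599 + 0.0014711*I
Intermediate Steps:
N = 1/(667 + I*√290) (N = 1/(√(-290) + 667) = 1/(I*√290 + 667) = 1/(667 + I*√290) ≈ 0.0014983 - 3.8253e-5*I)
d = √(-14092/46053 - I*√290/445179) (d = √((23/15351 - I*√290/445179) - 238/774) = √((23/15351 - I*√290/445179) - 238*1/774) = √((23/15351 - I*√290/445179) - 119/387) = √(-14092/46053 - I*√290/445179) ≈ 3.5e-5 - 0.55317*I)
(d + 1/(-1417 + 684))² = (√(-60643470524 - 445179*I*√290)/445179 + 1/(-1417 + 684))² = (√(-60643470524 - 445179*I*√290)/445179 + 1/(-733))² = (√(-60643470524 - 445179*I*√290)/445179 - 1/733)² = (-1/733 + √(-60643470524 - 445179*I*√290)/445179)²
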